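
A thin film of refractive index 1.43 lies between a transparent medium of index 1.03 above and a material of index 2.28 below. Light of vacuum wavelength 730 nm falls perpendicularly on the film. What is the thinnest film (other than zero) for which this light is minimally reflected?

At the upper boundary (n = 1.03 to n = 1.43) the reflected ray undergoes a half-wave phase shift.
Ray reflecting at the bottom interface goes from n = 1.43 toward n = 2.28: a half-wave phase shift.
The two reflections carry the same phase change, so no net offset.
So the condition for destructive reflection is 2 n t = (m + ½) λ.
Minimum at m = 0: t = λ / (4 n) = 730 / (4 × 1.43) = 128 nm.

128 nm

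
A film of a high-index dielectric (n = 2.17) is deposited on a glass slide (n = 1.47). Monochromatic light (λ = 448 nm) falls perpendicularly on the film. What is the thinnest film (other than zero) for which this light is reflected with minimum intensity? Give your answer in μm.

Top surface (1.0 → 2.17): reflection off a higher-index medium gives a half-wave phase shift.
Bottom surface (2.17 → 1.47): reflection off a lower-index medium gives no phase shift.
The two reflections differ by half a wavelength.
So the condition for destructive reflection is 2 n t = m λ.
Minimum nonzero at m = 1: t = λ / (2 n) = 448 / (2 × 2.17) = 103 nm.

0.103 μm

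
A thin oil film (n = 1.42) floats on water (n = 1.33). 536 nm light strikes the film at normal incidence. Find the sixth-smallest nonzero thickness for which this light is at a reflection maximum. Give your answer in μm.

Top surface (1.0 → 1.42): reflection off a higher-index medium gives a half-wave phase shift.
Ray reflecting at the bottom interface goes from n = 1.42 toward n = 1.33: no phase shift.
The two reflections differ by half a wavelength.
With one net inversion, constructive interference in reflection requires 2 n t = (m + ½) λ.
The sixth-smallest nonzero thickness corresponds to m = 5: t = (m + ½) λ / (2 n) = 5.50 × 536 / (2 × 1.42) = 1038 nm.

1.04 μm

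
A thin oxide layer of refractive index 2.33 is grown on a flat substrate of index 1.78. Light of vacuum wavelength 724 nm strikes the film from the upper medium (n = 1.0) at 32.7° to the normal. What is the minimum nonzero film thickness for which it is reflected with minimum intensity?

Top surface (1.0 → 2.33): reflection off a higher-index medium gives a half-wave phase shift.
Bottom surface (2.33 → 1.78): reflection off a lower-index medium gives no phase shift.
Net: one phase inversion between the two reflected rays.
For dark reflection here: 2 n t cos θ_r = m λ.
Snell's law: 1.0 sin 32.7° = 2.33 sin θ_r → sin θ_r = 0.232, cos θ_r = 0.973.
Minimum nonzero at m = 1: t = λ / (2 n cos θ_r) = 724 / (2 × 2.33 × 0.973) = 160 nm.

160 nm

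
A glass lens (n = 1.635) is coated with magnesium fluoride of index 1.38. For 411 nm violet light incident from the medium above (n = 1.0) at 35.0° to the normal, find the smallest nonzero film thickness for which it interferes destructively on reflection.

81.9 nm

At the upper boundary (n = 1.0 to n = 1.38) the reflected ray undergoes a half-wave phase shift.
Ray reflecting at the bottom interface goes from n = 1.38 toward n = 1.635: a half-wave phase shift.
Net: no relative phase inversion (both shifts match).
For weak reflection here: 2 n t cos θ_r = (m + ½) λ.
Snell's law: 1.0 sin 35.0° = 1.38 sin θ_r → sin θ_r = 0.416, cos θ_r = 0.910.
Minimum at m = 0: t = λ / (4 n cos θ_r) = 411 / (4 × 1.38 × 0.910) = 81.9 nm.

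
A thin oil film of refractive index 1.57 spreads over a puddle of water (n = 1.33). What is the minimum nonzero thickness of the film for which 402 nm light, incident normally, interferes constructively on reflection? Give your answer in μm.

0.0640 μm

Ray reflecting at the top interface goes from n = 1.0 toward n = 1.57: a half-wave phase shift.
Bottom surface (1.57 → 1.33): reflection off a lower-index medium gives no phase shift.
Exactly one π shift → a net half-wave offset.
For strong reflection here: 2 n t = (m + ½) λ.
Minimum at m = 0: t = λ / (4 n) = 402 / (4 × 1.57) = 64.0 nm.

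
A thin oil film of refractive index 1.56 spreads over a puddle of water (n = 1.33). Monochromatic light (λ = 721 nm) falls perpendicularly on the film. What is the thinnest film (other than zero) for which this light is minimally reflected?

Ray reflecting at the top interface goes from n = 1.0 toward n = 1.56: a half-wave phase shift.
At the lower boundary (n = 1.56 to n = 1.33) the reflected ray undergoes no phase shift.
Exactly one π shift → a net half-wave offset.
So the condition for destructive reflection is 2 n t = m λ.
Minimum nonzero at m = 1: t = λ / (2 n) = 721 / (2 × 1.56) = 231 nm.

231 nm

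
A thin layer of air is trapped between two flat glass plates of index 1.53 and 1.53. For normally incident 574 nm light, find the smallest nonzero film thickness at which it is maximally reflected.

Ray reflecting at the top interface goes from n = 1.53 toward n = 1.0: no phase shift.
Bottom surface (1.0 → 1.53): reflection off a higher-index medium gives a half-wave phase shift.
Net: one phase inversion between the two reflected rays.
For strong reflection here: 2 n t = (m + ½) λ.
Minimum at m = 0: t = λ / (4 n) = 574 / (4 × 1.0) = 144 nm.

144 nm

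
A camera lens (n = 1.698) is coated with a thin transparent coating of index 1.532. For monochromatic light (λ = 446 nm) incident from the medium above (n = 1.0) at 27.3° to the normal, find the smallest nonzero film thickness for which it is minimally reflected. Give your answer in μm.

0.0763 μm

Ray reflecting at the top interface goes from n = 1.0 toward n = 1.532: a half-wave phase shift.
At the lower boundary (n = 1.532 to n = 1.698) the reflected ray undergoes a half-wave phase shift.
The two reflections carry the same phase change, so no net offset.
For minimum reflection here: 2 n t cos θ_r = (m + ½) λ.
Snell's law: 1.0 sin 27.3° = 1.532 sin θ_r → sin θ_r = 0.299, cos θ_r = 0.954.
Minimum at m = 0: t = λ / (4 n cos θ_r) = 446 / (4 × 1.532 × 0.954) = 76.3 nm.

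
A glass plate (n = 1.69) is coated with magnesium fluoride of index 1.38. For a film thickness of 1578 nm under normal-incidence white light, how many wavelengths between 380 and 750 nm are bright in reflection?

6

Ray reflecting at the top interface goes from n = 1.0 toward n = 1.38: a half-wave phase shift.
At the lower boundary (n = 1.38 to n = 1.69) the reflected ray undergoes a half-wave phase shift.
Zero or two π shifts → no net half-wave offset.
For strong reflection here: 2 n t = m λ.
λ = 2 n t / m = 4355 / m nm.
m=5: 871 nm (IR); m=6: 726 nm (visible); m=7: 622 nm (visible); m=8: 544 nm (visible); m=9: 484 nm (visible); m=10: 436 nm (visible); m=11: 396 nm (visible); m=12: 363 nm (UV).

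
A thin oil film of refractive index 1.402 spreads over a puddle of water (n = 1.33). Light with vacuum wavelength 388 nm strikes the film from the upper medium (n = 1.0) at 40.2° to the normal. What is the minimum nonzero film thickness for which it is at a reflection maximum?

77.9 nm

Top surface (1.0 → 1.402): reflection off a higher-index medium gives a half-wave phase shift.
At the lower boundary (n = 1.402 to n = 1.33) the reflected ray undergoes no phase shift.
The two reflections differ by half a wavelength.
For maximum reflection here: 2 n t cos θ_r = (m + ½) λ.
Snell's law: 1.0 sin 40.2° = 1.402 sin θ_r → sin θ_r = 0.460, cos θ_r = 0.888.
Minimum at m = 0: t = λ / (4 n cos θ_r) = 388 / (4 × 1.402 × 0.888) = 77.9 nm.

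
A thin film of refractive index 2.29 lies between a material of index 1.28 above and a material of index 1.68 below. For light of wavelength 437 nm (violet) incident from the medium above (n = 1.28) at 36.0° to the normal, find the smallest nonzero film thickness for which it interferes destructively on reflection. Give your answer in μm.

At the upper boundary (n = 1.28 to n = 2.29) the reflected ray undergoes a half-wave phase shift.
Ray reflecting at the bottom interface goes from n = 2.29 toward n = 1.68: no phase shift.
Exactly one π shift → a net half-wave offset.
With one net inversion, destructive interference in reflection requires 2 n t cos θ_r = m λ.
Snell's law: 1.28 sin 36.0° = 2.29 sin θ_r → sin θ_r = 0.329, cos θ_r = 0.944.
Minimum nonzero at m = 1: t = λ / (2 n cos θ_r) = 437 / (2 × 2.29 × 0.944) = 101 nm.

0.101 μm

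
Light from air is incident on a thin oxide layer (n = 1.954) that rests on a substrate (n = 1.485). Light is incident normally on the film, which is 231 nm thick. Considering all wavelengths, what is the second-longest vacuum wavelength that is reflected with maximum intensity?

At the upper boundary (n = 1.0 to n = 1.954) the reflected ray undergoes a half-wave phase shift.
Ray reflecting at the bottom interface goes from n = 1.954 toward n = 1.485: no phase shift.
The two reflections differ by half a wavelength.
So the condition for constructive reflection is 2 n t = (m + ½) λ.
λ = 2 n t / (m + ½). The second-longest wavelength is m = 1: λ = 2 × 1.954 × 231 / 1.50 = 602 nm.

602 nm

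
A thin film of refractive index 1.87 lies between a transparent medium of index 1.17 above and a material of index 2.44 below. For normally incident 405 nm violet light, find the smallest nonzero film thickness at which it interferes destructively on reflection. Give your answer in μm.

0.0541 μm

Ray reflecting at the top interface goes from n = 1.17 toward n = 1.87: a half-wave phase shift.
Ray reflecting at the bottom interface goes from n = 1.87 toward n = 2.44: a half-wave phase shift.
Net: no relative phase inversion (both shifts match).
With no net inversion, destructive interference in reflection requires 2 n t = (m + ½) λ.
Minimum at m = 0: t = λ / (4 n) = 405 / (4 × 1.87) = 54.1 nm.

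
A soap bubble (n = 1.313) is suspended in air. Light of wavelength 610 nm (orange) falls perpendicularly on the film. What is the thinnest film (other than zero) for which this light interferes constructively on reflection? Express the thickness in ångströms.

1161 Å

Top surface (1.0 → 1.313): reflection off a higher-index medium gives a half-wave phase shift.
Bottom surface (1.313 → 1.0): reflection off a lower-index medium gives no phase shift.
Exactly one π shift → a net half-wave offset.
So the condition for constructive reflection is 2 n t = (m + ½) λ.
Minimum at m = 0: t = λ / (4 n) = 610 / (4 × 1.313) = 116 nm.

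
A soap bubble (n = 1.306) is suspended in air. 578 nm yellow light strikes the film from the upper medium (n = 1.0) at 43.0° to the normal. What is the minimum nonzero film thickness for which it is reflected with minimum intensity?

At the upper boundary (n = 1.0 to n = 1.306) the reflected ray undergoes a half-wave phase shift.
Bottom surface (1.306 → 1.0): reflection off a lower-index medium gives no phase shift.
The two reflections differ by half a wavelength.
So the condition for destructive reflection is 2 n t cos θ_r = m λ.
Snell's law: 1.0 sin 43.0° = 1.306 sin θ_r → sin θ_r = 0.522, cos θ_r = 0.853.
Minimum nonzero at m = 1: t = λ / (2 n cos θ_r) = 578 / (2 × 1.306 × 0.853) = 259 nm.

259 nm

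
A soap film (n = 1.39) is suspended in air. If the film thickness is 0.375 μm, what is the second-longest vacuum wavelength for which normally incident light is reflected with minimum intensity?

Ray reflecting at the top interface goes from n = 1.0 toward n = 1.39: a half-wave phase shift.
At the lower boundary (n = 1.39 to n = 1.0) the reflected ray undergoes no phase shift.
Net: one phase inversion between the two reflected rays.
For weak reflection here: 2 n t = m λ.
λ = 2 n t / m. The second-longest wavelength is m = 2: λ = 2 × 1.39 × 375 / 2.00 = 521 nm.

521 nm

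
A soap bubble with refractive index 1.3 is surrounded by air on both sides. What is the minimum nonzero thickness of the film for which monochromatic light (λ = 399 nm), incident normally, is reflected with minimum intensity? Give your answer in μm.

0.153 μm

Top surface (1.0 → 1.3): reflection off a higher-index medium gives a half-wave phase shift.
Bottom surface (1.3 → 1.0): reflection off a lower-index medium gives no phase shift.
Net: one phase inversion between the two reflected rays.
So the condition for destructive reflection is 2 n t = m λ.
Minimum nonzero at m = 1: t = λ / (2 n) = 399 / (2 × 1.3) = 153 nm.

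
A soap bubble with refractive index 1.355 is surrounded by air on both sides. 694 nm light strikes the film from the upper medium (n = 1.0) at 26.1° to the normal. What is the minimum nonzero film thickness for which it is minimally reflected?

271 nm

Ray reflecting at the top interface goes from n = 1.0 toward n = 1.355: a half-wave phase shift.
At the lower boundary (n = 1.355 to n = 1.0) the reflected ray undergoes no phase shift.
Exactly one π shift → a net half-wave offset.
So the condition for destructive reflection is 2 n t cos θ_r = m λ.
Snell's law: 1.0 sin 26.1° = 1.355 sin θ_r → sin θ_r = 0.325, cos θ_r = 0.946.
Minimum nonzero at m = 1: t = λ / (2 n cos θ_r) = 694 / (2 × 1.355 × 0.946) = 271 nm.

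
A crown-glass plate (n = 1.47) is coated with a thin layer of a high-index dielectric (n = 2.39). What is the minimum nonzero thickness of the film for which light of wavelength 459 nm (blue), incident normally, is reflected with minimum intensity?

96.0 nm

At the upper boundary (n = 1.0 to n = 2.39) the reflected ray undergoes a half-wave phase shift.
Bottom surface (2.39 → 1.47): reflection off a lower-index medium gives no phase shift.
Exactly one π shift → a net half-wave offset.
With one net inversion, destructive interference in reflection requires 2 n t = m λ.
Minimum nonzero at m = 1: t = λ / (2 n) = 459 / (2 × 2.39) = 96.0 nm.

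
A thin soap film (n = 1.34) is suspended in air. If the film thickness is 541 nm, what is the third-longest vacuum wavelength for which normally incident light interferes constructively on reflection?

580 nm

Ray reflecting at the top interface goes from n = 1.0 toward n = 1.34: a half-wave phase shift.
At the lower boundary (n = 1.34 to n = 1.0) the reflected ray undergoes no phase shift.
Net: one phase inversion between the two reflected rays.
So the condition for constructive reflection is 2 n t = (m + ½) λ.
λ = 2 n t / (m + ½). The third-longest wavelength is m = 2: λ = 2 × 1.34 × 541 / 2.50 = 580 nm.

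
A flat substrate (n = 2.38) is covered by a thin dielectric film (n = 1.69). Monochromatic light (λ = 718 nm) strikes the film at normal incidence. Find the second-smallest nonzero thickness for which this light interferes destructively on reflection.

319 nm

At the upper boundary (n = 1.0 to n = 1.69) the reflected ray undergoes a half-wave phase shift.
At the lower boundary (n = 1.69 to n = 2.38) the reflected ray undergoes a half-wave phase shift.
Zero or two π shifts → no net half-wave offset.
So the condition for destructive reflection is 2 n t = (m + ½) λ.
The second-smallest nonzero thickness corresponds to m = 1: t = (m + ½) λ / (2 n) = 1.50 × 718 / (2 × 1.69) = 319 nm.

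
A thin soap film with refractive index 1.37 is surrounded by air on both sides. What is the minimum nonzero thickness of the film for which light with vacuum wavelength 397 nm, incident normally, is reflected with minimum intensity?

145 nm

Ray reflecting at the top interface goes from n = 1.0 toward n = 1.37: a half-wave phase shift.
Ray reflecting at the bottom interface goes from n = 1.37 toward n = 1.0: no phase shift.
Net: one phase inversion between the two reflected rays.
So the condition for destructive reflection is 2 n t = m λ.
Minimum nonzero at m = 1: t = λ / (2 n) = 397 / (2 × 1.37) = 145 nm.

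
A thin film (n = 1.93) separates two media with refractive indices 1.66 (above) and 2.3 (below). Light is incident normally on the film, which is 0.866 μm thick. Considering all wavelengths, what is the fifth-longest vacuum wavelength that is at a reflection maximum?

Top surface (1.66 → 1.93): reflection off a higher-index medium gives a half-wave phase shift.
Ray reflecting at the bottom interface goes from n = 1.93 toward n = 2.3: a half-wave phase shift.
Zero or two π shifts → no net half-wave offset.
For strong reflection here: 2 n t = m λ.
λ = 2 n t / m. The fifth-longest wavelength is m = 5: λ = 2 × 1.93 × 866 / 5.00 = 669 nm.

669 nm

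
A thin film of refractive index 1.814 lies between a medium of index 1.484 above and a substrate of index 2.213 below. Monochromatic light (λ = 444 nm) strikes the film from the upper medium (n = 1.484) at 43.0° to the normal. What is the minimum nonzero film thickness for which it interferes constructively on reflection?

147 nm

At the upper boundary (n = 1.484 to n = 1.814) the reflected ray undergoes a half-wave phase shift.
At the lower boundary (n = 1.814 to n = 2.213) the reflected ray undergoes a half-wave phase shift.
Zero or two π shifts → no net half-wave offset.
So the condition for constructive reflection is 2 n t cos θ_r = m λ.
Snell's law: 1.484 sin 43.0° = 1.814 sin θ_r → sin θ_r = 0.558, cos θ_r = 0.830.
Minimum nonzero at m = 1: t = λ / (2 n cos θ_r) = 444 / (2 × 1.814 × 0.830) = 147 nm.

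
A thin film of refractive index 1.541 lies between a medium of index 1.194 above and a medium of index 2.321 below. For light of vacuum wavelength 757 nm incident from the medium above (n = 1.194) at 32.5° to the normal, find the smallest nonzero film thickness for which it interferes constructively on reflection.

At the upper boundary (n = 1.194 to n = 1.541) the reflected ray undergoes a half-wave phase shift.
Ray reflecting at the bottom interface goes from n = 1.541 toward n = 2.321: a half-wave phase shift.
Net: no relative phase inversion (both shifts match).
For maximum reflection here: 2 n t cos θ_r = m λ.
Snell's law: 1.194 sin 32.5° = 1.541 sin θ_r → sin θ_r = 0.416, cos θ_r = 0.909.
Minimum nonzero at m = 1: t = λ / (2 n cos θ_r) = 757 / (2 × 1.541 × 0.909) = 270 nm.

270 nm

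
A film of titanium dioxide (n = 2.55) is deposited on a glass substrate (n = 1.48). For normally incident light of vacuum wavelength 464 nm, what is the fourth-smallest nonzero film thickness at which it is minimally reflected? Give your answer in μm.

Ray reflecting at the top interface goes from n = 1.0 toward n = 2.55: a half-wave phase shift.
Bottom surface (2.55 → 1.48): reflection off a lower-index medium gives no phase shift.
Exactly one π shift → a net half-wave offset.
With one net inversion, destructive interference in reflection requires 2 n t = m λ.
The fourth-smallest nonzero thickness corresponds to m = 4: t = m λ / (2 n) = 4.00 × 464 / (2 × 2.55) = 364 nm.

0.364 μm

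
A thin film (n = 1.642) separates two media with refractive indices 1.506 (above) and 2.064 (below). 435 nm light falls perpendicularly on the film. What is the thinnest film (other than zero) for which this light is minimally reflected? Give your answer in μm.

0.0662 μm

Ray reflecting at the top interface goes from n = 1.506 toward n = 1.642: a half-wave phase shift.
At the lower boundary (n = 1.642 to n = 2.064) the reflected ray undergoes a half-wave phase shift.
Zero or two π shifts → no net half-wave offset.
With no net inversion, destructive interference in reflection requires 2 n t = (m + ½) λ.
Minimum at m = 0: t = λ / (4 n) = 435 / (4 × 1.642) = 66.2 nm.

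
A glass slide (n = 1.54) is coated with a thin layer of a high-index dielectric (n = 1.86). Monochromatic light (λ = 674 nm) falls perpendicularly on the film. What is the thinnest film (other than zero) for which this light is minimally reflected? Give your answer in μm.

Top surface (1.0 → 1.86): reflection off a higher-index medium gives a half-wave phase shift.
At the lower boundary (n = 1.86 to n = 1.54) the reflected ray undergoes no phase shift.
The two reflections differ by half a wavelength.
So the condition for destructive reflection is 2 n t = m λ.
Minimum nonzero at m = 1: t = λ / (2 n) = 674 / (2 × 1.86) = 181 nm.

0.181 μm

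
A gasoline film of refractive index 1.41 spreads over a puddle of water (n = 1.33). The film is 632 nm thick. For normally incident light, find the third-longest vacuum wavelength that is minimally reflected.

594 nm

Ray reflecting at the top interface goes from n = 1.0 toward n = 1.41: a half-wave phase shift.
Ray reflecting at the bottom interface goes from n = 1.41 toward n = 1.33: no phase shift.
Net: one phase inversion between the two reflected rays.
With one net inversion, destructive interference in reflection requires 2 n t = m λ.
λ = 2 n t / m. The third-longest wavelength is m = 3: λ = 2 × 1.41 × 632 / 3.00 = 594 nm.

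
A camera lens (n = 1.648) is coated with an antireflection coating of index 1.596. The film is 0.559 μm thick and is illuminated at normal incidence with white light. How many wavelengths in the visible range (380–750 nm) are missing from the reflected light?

3

Ray reflecting at the top interface goes from n = 1.0 toward n = 1.596: a half-wave phase shift.
Ray reflecting at the bottom interface goes from n = 1.596 toward n = 1.648: a half-wave phase shift.
The two reflections carry the same phase change, so no net offset.
With no net inversion, destructive interference in reflection requires 2 n t = (m + ½) λ.
λ = 2 n t / (m + ½) = 1784 / (m + ½) nm.
m=1: 1190 nm (IR); m=2: 714 nm (visible); m=3: 510 nm (visible); m=4: 397 nm (visible); m=5: 324 nm (UV).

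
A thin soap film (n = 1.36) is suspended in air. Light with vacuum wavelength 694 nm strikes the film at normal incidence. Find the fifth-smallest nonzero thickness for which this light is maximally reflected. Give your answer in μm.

At the upper boundary (n = 1.0 to n = 1.36) the reflected ray undergoes a half-wave phase shift.
Bottom surface (1.36 → 1.0): reflection off a lower-index medium gives no phase shift.
Exactly one π shift → a net half-wave offset.
With one net inversion, constructive interference in reflection requires 2 n t = (m + ½) λ.
The fifth-smallest nonzero thickness corresponds to m = 4: t = (m + ½) λ / (2 n) = 4.50 × 694 / (2 × 1.36) = 1148 nm.

1.15 μm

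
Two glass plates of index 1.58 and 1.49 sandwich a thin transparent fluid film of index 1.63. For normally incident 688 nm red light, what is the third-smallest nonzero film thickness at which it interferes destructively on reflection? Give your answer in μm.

0.633 μm

Top surface (1.58 → 1.63): reflection off a higher-index medium gives a half-wave phase shift.
Bottom surface (1.63 → 1.49): reflection off a lower-index medium gives no phase shift.
The two reflections differ by half a wavelength.
With one net inversion, destructive interference in reflection requires 2 n t = m λ.
The third-smallest nonzero thickness corresponds to m = 3: t = m λ / (2 n) = 3.00 × 688 / (2 × 1.63) = 633 nm.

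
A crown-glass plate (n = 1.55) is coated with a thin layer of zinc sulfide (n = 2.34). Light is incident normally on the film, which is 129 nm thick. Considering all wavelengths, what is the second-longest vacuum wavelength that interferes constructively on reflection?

At the upper boundary (n = 1.0 to n = 2.34) the reflected ray undergoes a half-wave phase shift.
Bottom surface (2.34 → 1.55): reflection off a lower-index medium gives no phase shift.
Net: one phase inversion between the two reflected rays.
For strong reflection here: 2 n t = (m + ½) λ.
λ = 2 n t / (m + ½). The second-longest wavelength is m = 1: λ = 2 × 2.34 × 129 / 1.50 = 402 nm.

402 nm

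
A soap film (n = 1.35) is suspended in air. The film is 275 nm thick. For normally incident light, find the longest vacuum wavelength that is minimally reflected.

743 nm

Ray reflecting at the top interface goes from n = 1.0 toward n = 1.35: a half-wave phase shift.
At the lower boundary (n = 1.35 to n = 1.0) the reflected ray undergoes no phase shift.
Exactly one π shift → a net half-wave offset.
With one net inversion, destructive interference in reflection requires 2 n t = m λ.
λ = 2 n t / m. The longest wavelength is m = 1: λ = 2 × 1.35 × 275 / 1.00 = 743 nm.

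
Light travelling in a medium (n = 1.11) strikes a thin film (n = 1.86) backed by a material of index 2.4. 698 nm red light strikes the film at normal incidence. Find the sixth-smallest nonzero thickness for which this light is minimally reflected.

1032 nm

Top surface (1.11 → 1.86): reflection off a higher-index medium gives a half-wave phase shift.
Ray reflecting at the bottom interface goes from n = 1.86 toward n = 2.4: a half-wave phase shift.
Zero or two π shifts → no net half-wave offset.
With no net inversion, destructive interference in reflection requires 2 n t = (m + ½) λ.
The sixth-smallest nonzero thickness corresponds to m = 5: t = (m + ½) λ / (2 n) = 5.50 × 698 / (2 × 1.86) = 1032 nm.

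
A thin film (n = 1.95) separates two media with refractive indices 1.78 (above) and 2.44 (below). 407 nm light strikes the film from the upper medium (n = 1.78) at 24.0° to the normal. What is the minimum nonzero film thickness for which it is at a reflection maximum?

112 nm

Ray reflecting at the top interface goes from n = 1.78 toward n = 1.95: a half-wave phase shift.
Bottom surface (1.95 → 2.44): reflection off a higher-index medium gives a half-wave phase shift.
Net: no relative phase inversion (both shifts match).
So the condition for constructive reflection is 2 n t cos θ_r = m λ.
Snell's law: 1.78 sin 24.0° = 1.95 sin θ_r → sin θ_r = 0.371, cos θ_r = 0.929.
Minimum nonzero at m = 1: t = λ / (2 n cos θ_r) = 407 / (2 × 1.95 × 0.929) = 112 nm.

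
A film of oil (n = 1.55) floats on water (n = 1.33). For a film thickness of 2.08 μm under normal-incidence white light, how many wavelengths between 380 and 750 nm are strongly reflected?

8

Top surface (1.0 → 1.55): reflection off a higher-index medium gives a half-wave phase shift.
At the lower boundary (n = 1.55 to n = 1.33) the reflected ray undergoes no phase shift.
Exactly one π shift → a net half-wave offset.
With one net inversion, constructive interference in reflection requires 2 n t = (m + ½) λ.
λ = 2 n t / (m + ½) = 6448 / (m + ½) nm.
m=8: 759 nm (IR); m=9: 679 nm (visible); m=10: 614 nm (visible); m=11: 561 nm (visible); m=12: 516 nm (visible); m=13: 478 nm (visible); m=14: 445 nm (visible); m=15: 416 nm (visible); m=16: 391 nm (visible); m=17: 368 nm (UV).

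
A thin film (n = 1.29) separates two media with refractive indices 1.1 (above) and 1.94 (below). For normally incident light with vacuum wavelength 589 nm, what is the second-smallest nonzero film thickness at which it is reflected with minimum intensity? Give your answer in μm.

Top surface (1.1 → 1.29): reflection off a higher-index medium gives a half-wave phase shift.
Ray reflecting at the bottom interface goes from n = 1.29 toward n = 1.94: a half-wave phase shift.
The two reflections carry the same phase change, so no net offset.
So the condition for destructive reflection is 2 n t = (m + ½) λ.
The second-smallest nonzero thickness corresponds to m = 1: t = (m + ½) λ / (2 n) = 1.50 × 589 / (2 × 1.29) = 342 nm.

0.342 μm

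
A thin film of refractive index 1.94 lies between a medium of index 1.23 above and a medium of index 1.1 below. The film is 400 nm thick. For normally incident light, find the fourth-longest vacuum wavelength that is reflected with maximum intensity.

Top surface (1.23 → 1.94): reflection off a higher-index medium gives a half-wave phase shift.
Ray reflecting at the bottom interface goes from n = 1.94 toward n = 1.1: no phase shift.
The two reflections differ by half a wavelength.
So the condition for constructive reflection is 2 n t = (m + ½) λ.
λ = 2 n t / (m + ½). The fourth-longest wavelength is m = 3: λ = 2 × 1.94 × 400 / 3.50 = 443 nm.

443 nm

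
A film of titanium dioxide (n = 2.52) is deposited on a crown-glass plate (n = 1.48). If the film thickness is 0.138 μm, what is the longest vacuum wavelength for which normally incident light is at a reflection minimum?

696 nm

Top surface (1.0 → 2.52): reflection off a higher-index medium gives a half-wave phase shift.
Ray reflecting at the bottom interface goes from n = 2.52 toward n = 1.48: no phase shift.
Net: one phase inversion between the two reflected rays.
With one net inversion, destructive interference in reflection requires 2 n t = m λ.
λ = 2 n t / m. The longest wavelength is m = 1: λ = 2 × 2.52 × 138 / 1.00 = 696 nm.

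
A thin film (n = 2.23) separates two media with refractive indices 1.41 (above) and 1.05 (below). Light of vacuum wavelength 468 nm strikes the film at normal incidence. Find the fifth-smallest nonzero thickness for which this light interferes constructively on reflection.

At the upper boundary (n = 1.41 to n = 2.23) the reflected ray undergoes a half-wave phase shift.
At the lower boundary (n = 2.23 to n = 1.05) the reflected ray undergoes no phase shift.
Net: one phase inversion between the two reflected rays.
For bright reflection here: 2 n t = (m + ½) λ.
The fifth-smallest nonzero thickness corresponds to m = 4: t = (m + ½) λ / (2 n) = 4.50 × 468 / (2 × 2.23) = 472 nm.

472 nm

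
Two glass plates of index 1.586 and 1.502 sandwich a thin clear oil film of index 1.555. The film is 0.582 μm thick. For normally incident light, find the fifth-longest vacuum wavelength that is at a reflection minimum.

402 nm

At the upper boundary (n = 1.586 to n = 1.555) the reflected ray undergoes no phase shift.
Bottom surface (1.555 → 1.502): reflection off a lower-index medium gives no phase shift.
Zero or two π shifts → no net half-wave offset.
With no net inversion, destructive interference in reflection requires 2 n t = (m + ½) λ.
λ = 2 n t / (m + ½). The fifth-longest wavelength is m = 4: λ = 2 × 1.555 × 582 / 4.50 = 402 nm.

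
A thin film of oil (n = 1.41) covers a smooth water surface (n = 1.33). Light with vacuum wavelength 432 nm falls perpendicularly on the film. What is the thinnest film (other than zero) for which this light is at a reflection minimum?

Top surface (1.0 → 1.41): reflection off a higher-index medium gives a half-wave phase shift.
At the lower boundary (n = 1.41 to n = 1.33) the reflected ray undergoes no phase shift.
The two reflections differ by half a wavelength.
So the condition for destructive reflection is 2 n t = m λ.
Minimum nonzero at m = 1: t = λ / (2 n) = 432 / (2 × 1.41) = 153 nm.

153 nm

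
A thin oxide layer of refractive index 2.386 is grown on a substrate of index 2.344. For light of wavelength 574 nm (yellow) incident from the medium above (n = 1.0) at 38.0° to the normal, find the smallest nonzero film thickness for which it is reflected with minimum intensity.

125 nm

Top surface (1.0 → 2.386): reflection off a higher-index medium gives a half-wave phase shift.
Bottom surface (2.386 → 2.344): reflection off a lower-index medium gives no phase shift.
The two reflections differ by half a wavelength.
So the condition for destructive reflection is 2 n t cos θ_r = m λ.
Snell's law: 1.0 sin 38.0° = 2.386 sin θ_r → sin θ_r = 0.258, cos θ_r = 0.966.
Minimum nonzero at m = 1: t = λ / (2 n cos θ_r) = 574 / (2 × 2.386 × 0.966) = 125 nm.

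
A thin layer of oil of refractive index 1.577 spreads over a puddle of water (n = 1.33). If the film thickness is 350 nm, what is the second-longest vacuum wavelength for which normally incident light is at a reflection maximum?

Top surface (1.0 → 1.577): reflection off a higher-index medium gives a half-wave phase shift.
At the lower boundary (n = 1.577 to n = 1.33) the reflected ray undergoes no phase shift.
Net: one phase inversion between the two reflected rays.
With one net inversion, constructive interference in reflection requires 2 n t = (m + ½) λ.
λ = 2 n t / (m + ½). The second-longest wavelength is m = 1: λ = 2 × 1.577 × 350 / 1.50 = 736 nm.

736 nm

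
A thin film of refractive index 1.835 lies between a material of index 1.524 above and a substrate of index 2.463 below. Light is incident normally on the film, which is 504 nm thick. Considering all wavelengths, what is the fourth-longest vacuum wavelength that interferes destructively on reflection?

At the upper boundary (n = 1.524 to n = 1.835) the reflected ray undergoes a half-wave phase shift.
Bottom surface (1.835 → 2.463): reflection off a higher-index medium gives a half-wave phase shift.
The two reflections carry the same phase change, so no net offset.
For minimum reflection here: 2 n t = (m + ½) λ.
λ = 2 n t / (m + ½). The fourth-longest wavelength is m = 3: λ = 2 × 1.835 × 504 / 3.50 = 528 nm.

528 nm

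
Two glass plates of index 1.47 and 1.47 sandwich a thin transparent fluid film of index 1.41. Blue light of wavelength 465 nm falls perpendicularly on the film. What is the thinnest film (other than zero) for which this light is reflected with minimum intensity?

165 nm

Top surface (1.47 → 1.41): reflection off a lower-index medium gives no phase shift.
Bottom surface (1.41 → 1.47): reflection off a higher-index medium gives a half-wave phase shift.
The two reflections differ by half a wavelength.
With one net inversion, destructive interference in reflection requires 2 n t = m λ.
Minimum nonzero at m = 1: t = λ / (2 n) = 465 / (2 × 1.41) = 165 nm.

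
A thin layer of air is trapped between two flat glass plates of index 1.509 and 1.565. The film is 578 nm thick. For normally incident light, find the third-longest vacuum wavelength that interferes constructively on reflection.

462 nm

At the upper boundary (n = 1.509 to n = 1.0) the reflected ray undergoes no phase shift.
Ray reflecting at the bottom interface goes from n = 1.0 toward n = 1.565: a half-wave phase shift.
The two reflections differ by half a wavelength.
With one net inversion, constructive interference in reflection requires 2 n t = (m + ½) λ.
λ = 2 n t / (m + ½). The third-longest wavelength is m = 2: λ = 2 × 1.0 × 578 / 2.50 = 462 nm.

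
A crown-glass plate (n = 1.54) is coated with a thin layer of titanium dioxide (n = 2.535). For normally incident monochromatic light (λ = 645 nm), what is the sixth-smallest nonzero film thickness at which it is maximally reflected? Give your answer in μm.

0.700 μm

Ray reflecting at the top interface goes from n = 1.0 toward n = 2.535: a half-wave phase shift.
Bottom surface (2.535 → 1.54): reflection off a lower-index medium gives no phase shift.
Net: one phase inversion between the two reflected rays.
So the condition for constructive reflection is 2 n t = (m + ½) λ.
The sixth-smallest nonzero thickness corresponds to m = 5: t = (m + ½) λ / (2 n) = 5.50 × 645 / (2 × 2.535) = 700 nm.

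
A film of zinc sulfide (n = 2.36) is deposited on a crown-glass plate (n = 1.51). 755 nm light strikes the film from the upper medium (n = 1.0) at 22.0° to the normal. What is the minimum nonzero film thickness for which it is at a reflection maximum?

At the upper boundary (n = 1.0 to n = 2.36) the reflected ray undergoes a half-wave phase shift.
Ray reflecting at the bottom interface goes from n = 2.36 toward n = 1.51: no phase shift.
Net: one phase inversion between the two reflected rays.
So the condition for constructive reflection is 2 n t cos θ_r = (m + ½) λ.
Snell's law: 1.0 sin 22.0° = 2.36 sin θ_r → sin θ_r = 0.159, cos θ_r = 0.987.
Minimum at m = 0: t = λ / (4 n cos θ_r) = 755 / (4 × 2.36 × 0.987) = 81.0 nm.

81.0 nm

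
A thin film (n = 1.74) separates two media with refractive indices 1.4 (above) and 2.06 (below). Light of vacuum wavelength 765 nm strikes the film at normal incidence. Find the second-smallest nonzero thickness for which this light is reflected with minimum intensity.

Ray reflecting at the top interface goes from n = 1.4 toward n = 1.74: a half-wave phase shift.
Bottom surface (1.74 → 2.06): reflection off a higher-index medium gives a half-wave phase shift.
Net: no relative phase inversion (both shifts match).
So the condition for destructive reflection is 2 n t = (m + ½) λ.
The second-smallest nonzero thickness corresponds to m = 1: t = (m + ½) λ / (2 n) = 1.50 × 765 / (2 × 1.74) = 330 nm.

330 nm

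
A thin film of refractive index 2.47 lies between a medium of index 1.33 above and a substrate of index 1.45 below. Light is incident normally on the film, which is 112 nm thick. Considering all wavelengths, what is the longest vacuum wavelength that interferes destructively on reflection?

At the upper boundary (n = 1.33 to n = 2.47) the reflected ray undergoes a half-wave phase shift.
Ray reflecting at the bottom interface goes from n = 2.47 toward n = 1.45: no phase shift.
Net: one phase inversion between the two reflected rays.
So the condition for destructive reflection is 2 n t = m λ.
λ = 2 n t / m. The longest wavelength is m = 1: λ = 2 × 2.47 × 112 / 1.00 = 553 nm.

553 nm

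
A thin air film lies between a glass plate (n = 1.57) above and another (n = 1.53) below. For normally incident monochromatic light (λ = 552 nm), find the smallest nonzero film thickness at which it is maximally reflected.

138 nm

Ray reflecting at the top interface goes from n = 1.57 toward n = 1.0: no phase shift.
Ray reflecting at the bottom interface goes from n = 1.0 toward n = 1.53: a half-wave phase shift.
The two reflections differ by half a wavelength.
So the condition for constructive reflection is 2 n t = (m + ½) λ.
Minimum at m = 0: t = λ / (4 n) = 552 / (4 × 1.0) = 138 nm.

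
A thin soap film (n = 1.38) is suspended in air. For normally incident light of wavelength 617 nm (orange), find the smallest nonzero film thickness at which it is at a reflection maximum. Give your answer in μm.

0.112 μm

Top surface (1.0 → 1.38): reflection off a higher-index medium gives a half-wave phase shift.
Ray reflecting at the bottom interface goes from n = 1.38 toward n = 1.0: no phase shift.
Exactly one π shift → a net half-wave offset.
With one net inversion, constructive interference in reflection requires 2 n t = (m + ½) λ.
Minimum at m = 0: t = λ / (4 n) = 617 / (4 × 1.38) = 112 nm.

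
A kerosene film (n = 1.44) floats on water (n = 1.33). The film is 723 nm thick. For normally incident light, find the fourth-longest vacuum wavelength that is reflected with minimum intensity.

521 nm

Ray reflecting at the top interface goes from n = 1.0 toward n = 1.44: a half-wave phase shift.
At the lower boundary (n = 1.44 to n = 1.33) the reflected ray undergoes no phase shift.
Exactly one π shift → a net half-wave offset.
So the condition for destructive reflection is 2 n t = m λ.
λ = 2 n t / m. The fourth-longest wavelength is m = 4: λ = 2 × 1.44 × 723 / 4.00 = 521 nm.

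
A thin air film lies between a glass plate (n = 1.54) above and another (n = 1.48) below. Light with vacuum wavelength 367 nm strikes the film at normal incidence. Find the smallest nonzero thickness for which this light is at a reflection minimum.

184 nm

Ray reflecting at the top interface goes from n = 1.54 toward n = 1.0: no phase shift.
Bottom surface (1.0 → 1.48): reflection off a higher-index medium gives a half-wave phase shift.
Net: one phase inversion between the two reflected rays.
For weak reflection here: 2 n t = m λ.
The smallest nonzero thickness corresponds to m = 1: t = m λ / (2 n) = 1.00 × 367 / (2 × 1.0) = 184 nm.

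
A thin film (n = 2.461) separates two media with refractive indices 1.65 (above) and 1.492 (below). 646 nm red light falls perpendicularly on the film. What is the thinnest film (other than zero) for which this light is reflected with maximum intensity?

65.6 nm

Ray reflecting at the top interface goes from n = 1.65 toward n = 2.461: a half-wave phase shift.
Bottom surface (2.461 → 1.492): reflection off a lower-index medium gives no phase shift.
Net: one phase inversion between the two reflected rays.
With one net inversion, constructive interference in reflection requires 2 n t = (m + ½) λ.
Minimum at m = 0: t = λ / (4 n) = 646 / (4 × 2.461) = 65.6 nm.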